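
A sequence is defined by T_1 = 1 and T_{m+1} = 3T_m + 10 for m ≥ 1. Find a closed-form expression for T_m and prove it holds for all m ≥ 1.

Claim: T_m = 2·3^m − 5.

Base case: T_1 = 1, and 2·3^1 − 5 = 6 − 5 = 1.
Assume T_r = 2·3^r − 5 for some r ≥ 1.
Then T_{r+1} = 3T_r + 10 = 3·(2·3^r − 5) + 10 = 6·3^r − 15 + 10 = 2·3^{r+1} − 5.
So the formula holds for r+1, and by induction T_m = 2·3^m − 5 for all m ≥ 1.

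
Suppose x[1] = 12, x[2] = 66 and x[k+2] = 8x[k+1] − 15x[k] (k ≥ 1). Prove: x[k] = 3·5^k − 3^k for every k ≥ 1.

Base cases: x[1] = 12 and 3·5^1 − 3^1 = 12; x[2] = 66 and 3·5^2 − 3^2 = 66.
Assume x[j] = 3·5^j − 3^j for all 1 ≤ j ≤ r, where r ≥ 2.
Then x[r+1] = 8x[r] − 15x[r−1] = 8·(3·5^r − 3^r) − 15·(3·5^{r−1} − 3^{r−1}) = 3·(8·5 − 15)5^{r−1} − (8·3 − 15)3^{r−1} = 75·5^{r−1} − 9·3^{r−1} = 3·5^{r+1} − 3^{r+1}.
By strong induction, x[k] = 3·5^k − 3^k for all k ≥ 1.

x[k] = 3·5^k − 3^k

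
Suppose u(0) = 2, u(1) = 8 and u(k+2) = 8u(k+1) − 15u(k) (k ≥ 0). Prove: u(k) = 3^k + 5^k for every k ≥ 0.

Base cases: u(0) = 2 and 3^0 + 5^0 = 2; u(1) = 8 and 3^1 + 5^1 = 8.
Assume u(j) = 3^j + 5^j for all 0 ≤ j ≤ m, where m ≥ 1.
Then u(m+1) = 8u(m) − 15u(m−1) = 8·(3^m + 5^m) − 15·(3^{m−1} + 5^{m−1}) = (8·3 − 15)3^{m−1} + (8·5 − 15)5^{m−1} = 9·3^{m−1} + 25·5^{m−1} = 3^{m+1} + 5^{m+1}.
Hence u(k) = 3^k + 5^k for every k ≥ 0, by strong induction.

u(k) = 3^k + 5^k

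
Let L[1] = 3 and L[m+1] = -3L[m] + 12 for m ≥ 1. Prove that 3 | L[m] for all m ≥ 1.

Base case: L[1] = 3 = 3·1, so 3 | L[1].
Assume 3 | L[j], so L[j] = 3t for some integer t.
Then L[j+1] = -3L[j] + 12 = -3·(3t) + 12 = 3(-3t + 4), so 3 | L[j+1].
By induction, 3 | L[m] for all m ≥ 1.

3 | L[m]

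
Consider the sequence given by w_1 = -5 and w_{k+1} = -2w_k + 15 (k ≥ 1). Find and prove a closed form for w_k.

Claim: w_k = 5·(-2)^k + 5.

Base case: w_1 = -5, and 5·(-2)^1 + 5 = -10 + 5 = -5.
Assume w_r = 5·(-2)^r + 5 for some r ≥ 1.
Then w_{r+1} = -2w_r + 15 = -2·(5·(-2)^r + 5) + 15 = -10·(-2)^r − 10 + 15 = 5·(-2)^{r+1} + 5.
By induction, w_k = 5·(-2)^k + 5 for all k ≥ 1.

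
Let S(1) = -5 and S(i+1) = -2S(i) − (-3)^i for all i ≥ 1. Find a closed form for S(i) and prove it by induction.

Claim: S(i) = (-2)^i + (-3)^i.

Base case: S(1) = -5, and (-2)^1 + (-3)^1 = -2 − 3 = -5.
Assume S(k) = (-2)^k + (-3)^k for some k ≥ 1.
Then S(k+1) = -2S(k) − (-3)^k = -2·((-2)^k + (-3)^k) − (-3)^k = (-2)^{k+1} − 2·(-3)^k − (-3)^k = (-2)^{k+1} − 3·(-3)^k = (-2)^{k+1} + (-3)^{k+1}.
So the formula holds for k+1, and by induction S(i) = (-2)^i + (-3)^i for all i ≥ 1.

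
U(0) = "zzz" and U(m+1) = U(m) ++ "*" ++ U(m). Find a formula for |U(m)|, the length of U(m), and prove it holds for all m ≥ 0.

Claim: |U(m)| = 2^{m+2} − 1.

Base case: |U(0)| = 3, and 2^{0+2} − 1 = 3.
Assume |U(j)| = 2^{j+2} − 1.
Then |U(j+1)| = |U(j)| + 1 + |U(j)| = 2|U(j)| + 1 = 2(2^{j+2} − 1) + 1 = 2^{j+3} − 2 + 1 = 2^{j+3} − 1.
This completes the inductive step, so |U(m)| = 2^{m+2} − 1 for all m ≥ 0.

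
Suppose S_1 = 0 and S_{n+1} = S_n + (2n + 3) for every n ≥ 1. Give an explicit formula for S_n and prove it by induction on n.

Claim: S_n = n^2 + 2n − 3.

Base case: S_1 = 0, and 1^2 + 2·1 − 3 = 0.
Assume S_k = k^2 + 2k − 3.
Then S_{k+1} = S_k + (2k + 3) = (k^2 + 2k − 3) + (2k + 3) = k^2 + 4k,
and (k+1)^2 + 2·(k+1) − 3 = k^2 + 4k.
By induction, S_n = n^2 + 2n − 3 for all n ≥ 1.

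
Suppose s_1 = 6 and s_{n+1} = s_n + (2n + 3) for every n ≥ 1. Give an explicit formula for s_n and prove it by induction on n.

Claim: s_n = n^2 + 2n + 3.

Base case: s_1 = 6, and 1^2 + 2·1 + 3 = 6.
Assume s_j = j^2 + 2j + 3.
Then s_{j+1} = s_j + (2j + 3) = (j^2 + 2j + 3) + (2j + 3) = j^2 + 4j + 6,
and (j+1)^2 + 2·(j+1) + 3 = j^2 + 4j + 6.
This completes the inductive step, so s_n = n^2 + 2n + 3 for all n ≥ 1.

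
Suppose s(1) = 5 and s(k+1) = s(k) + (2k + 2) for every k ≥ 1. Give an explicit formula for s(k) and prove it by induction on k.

Claim: s(k) = k^2 + k + 3.

Base case: s(1) = 5, and 1^2 + 1 + 3 = 5.
Assume s(r) = r^2 + r + 3.
Then s(r+1) = s(r) + (2r + 2) = (r^2 + r + 3) + (2r + 2) = r^2 + 3r + 5,
and (r+1)^2 + (r+1) + 3 = r^2 + 3r + 5.
This completes the inductive step, so s(k) = k^2 + k + 3 for all k ≥ 1.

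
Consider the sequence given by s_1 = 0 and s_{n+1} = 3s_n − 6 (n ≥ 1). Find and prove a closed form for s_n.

Claim: s_n = -3^n + 3.

Base case: s_1 = 0, and -3^1 + 3 = -3 + 3 = 0.
Assume s_r = -3^r + 3 for some r ≥ 1.
Then s_{r+1} = 3s_r − 6 = 3·(-3^r + 3) − 6 = -3^{r+1} + 9 − 6 = -3^{r+1} + 3.
This completes the inductive step, so s_n = -3^n + 3 for all n ≥ 1.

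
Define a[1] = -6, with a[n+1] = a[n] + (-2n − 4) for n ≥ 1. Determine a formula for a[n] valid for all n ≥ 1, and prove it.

Claim: a[n] = -n^2 − 3n − 2.

Base case: a[1] = -6, and -1^2 − 3·1 − 2 = -6.
Assume a[m] = -m^2 − 3m − 2.
Then a[m+1] = a[m] + (-2m − 4) = (-m^2 − 3m − 2) + (-2m − 4) = -m^2 − 5m − 6,
and -(m+1)^2 − 3·(m+1) − 2 = -m^2 − 5m − 6.
This completes the inductive step, so a[n] = -n^2 − 3n − 2 for all n ≥ 1.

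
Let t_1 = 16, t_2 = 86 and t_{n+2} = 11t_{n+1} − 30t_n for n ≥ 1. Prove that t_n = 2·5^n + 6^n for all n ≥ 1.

Base cases: t_1 = 16 and 2·5^1 + 6^1 = 16; t_2 = 86 and 2·5^2 + 6^2 = 86.
Assume t_j = 2·5^j + 6^j for all 1 ≤ j ≤ r, where r ≥ 2.
Then t_{r+1} = 11t_r − 30t_{r−1} = 11·(2·5^r + 6^r) − 30·(2·5^{r−1} + 6^{r−1}) = 2·(11·5 − 30)5^{r−1} + (11·6 − 30)6^{r−1} = 50·5^{r−1} + 36·6^{r−1} = 2·5^{r+1} + 6^{r+1}.
So the formula holds for r+1, and by strong induction t_n = 2·5^n + 6^n for all n ≥ 1.

t_n = 2·5^n + 6^n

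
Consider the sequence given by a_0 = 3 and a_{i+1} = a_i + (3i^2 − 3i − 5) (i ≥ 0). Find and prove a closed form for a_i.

Claim: a_i = i^3 − 3i^2 − 3i + 3.

Base case: a_0 = 3, and 0^3 − 3·0^2 − 3·0 + 3 = 3.
Assume a_j = j^3 − 3j^2 − 3j + 3.
Then a_{j+1} = a_j + (3j^2 − 3j − 5) = (j^3 − 3j^2 − 3j + 3) + (3j^2 − 3j − 5) = j^3 − 6j − 2,
and (j+1)^3 − 3·(j+1)^2 − 3·(j+1) + 3 = j^3 − 6j − 2.
By induction, a_i = i^3 − 3i^2 − 3i + 3 for all i ≥ 0.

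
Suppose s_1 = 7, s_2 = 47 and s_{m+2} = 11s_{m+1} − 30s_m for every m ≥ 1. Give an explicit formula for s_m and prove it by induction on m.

Claim: s_m = 2·6^m − 5^m.

Base cases: s_1 = 7 and 2·6^1 − 5^1 = 7; s_2 = 47 and 2·6^2 − 5^2 = 47.
Assume s_j = 2·6^j − 5^j for all 1 ≤ j ≤ r, where r ≥ 2.
Then s_{r+1} = 11s_r − 30s_{r−1} = 11·(2·6^r − 5^r) − 30·(2·6^{r−1} − 5^{r−1}) = 2·(11·6 − 30)6^{r−1} − (11·5 − 30)5^{r−1} = 72·6^{r−1} − 25·5^{r−1} = 2·6^{r+1} − 5^{r+1}.
So the formula holds for r+1, and by strong induction s_m = 2·6^m − 5^m for all m ≥ 1.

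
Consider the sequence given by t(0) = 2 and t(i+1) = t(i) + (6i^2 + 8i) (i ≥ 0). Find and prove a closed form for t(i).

Claim: t(i) = 2i^3 + i^2 − 3i + 2.

Base case: t(0) = 2, and 2·0^3 + 0^2 − 3·0 + 2 = 2.
Assume t(r) = 2r^3 + r^2 − 3r + 2.
Then t(r+1) = t(r) + (6r^2 + 8r) = (2r^3 + r^2 − 3r + 2) + (6r^2 + 8r) = 2r^3 + 7r^2 + 5r + 2,
and 2·(r+1)^3 + (r+1)^2 − 3·(r+1) + 2 = 2r^3 + 7r^2 + 5r + 2.
This completes the inductive step, so t(i) = 2i^3 + i^2 − 3i + 2 for all i ≥ 0.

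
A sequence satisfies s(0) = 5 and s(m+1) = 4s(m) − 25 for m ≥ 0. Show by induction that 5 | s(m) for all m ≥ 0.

Base case: s(0) = 5 = 5·1, so 5 | s(0).
Assume 5 | s(r), so s(r) = 5t for some integer t.
Then s(r+1) = 4s(r) − 25 = 4·(5t) − 25 = 5(4t − 5), so 5 | s(r+1).
This completes the inductive step, so 5 | s(m) for all m ≥ 0.

5 | s(m)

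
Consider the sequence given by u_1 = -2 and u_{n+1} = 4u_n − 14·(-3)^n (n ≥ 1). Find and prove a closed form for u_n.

Claim: u_n = 4^n + 2·(-3)^n.

Base case: u_1 = -2, and 4^1 + 2·(-3)^1 = 4 − 6 = -2.
Assume u_r = 4^r + 2·(-3)^r for some r ≥ 1.
Then u_{r+1} = 4u_r − 14·(-3)^r = 4·(4^r + 2·(-3)^r) − 14·(-3)^r = 4^{r+1} + 8·(-3)^r − 14·(-3)^r = 4^{r+1} − 6·(-3)^r = 4^{r+1} + 2·(-3)^{r+1}.
By induction, u_n = 4^n + 2·(-3)^n for all n ≥ 1.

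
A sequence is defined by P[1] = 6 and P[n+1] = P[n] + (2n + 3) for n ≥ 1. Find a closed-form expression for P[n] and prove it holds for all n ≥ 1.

Claim: P[n] = n^2 + 2n + 3.

Base case: P[1] = 6, and 1^2 + 2·1 + 3 = 6.
Assume P[m] = m^2 + 2m + 3.
Then P[m+1] = P[m] + (2m + 3) = (m^2 + 2m + 3) + (2m + 3) = m^2 + 4m + 6,
and (m+1)^2 + 2·(m+1) + 3 = m^2 + 4m + 6.
By induction, P[n] = n^2 + 2n + 3 for all n ≥ 1.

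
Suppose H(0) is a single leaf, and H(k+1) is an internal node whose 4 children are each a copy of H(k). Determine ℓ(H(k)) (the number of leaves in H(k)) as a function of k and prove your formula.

Claim: ℓ(H(k)) = 4^k.

Base case: ℓ(H(0)) = 1, and 4^0 = 1.
Assume ℓ(H(j)) = 4^j.
Then ℓ(H(j+1)) = 4·ℓ(H(j)) = 4·4^j = 4^{j+1}.
So the formula holds for j+1, and by induction ℓ(H(k)) = 4^k for all k ≥ 0.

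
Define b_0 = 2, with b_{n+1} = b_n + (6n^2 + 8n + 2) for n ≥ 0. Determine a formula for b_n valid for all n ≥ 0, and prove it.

Claim: b_n = 2n^3 + n^2 − n + 2.

Base case: b_0 = 2, and 2·0^3 + 0^2 − 0 + 2 = 2.
Assume b_k = 2k^3 + k^2 − k + 2.
Then b_{k+1} = b_k + (6k^2 + 8k + 2) = (2k^3 + k^2 − k + 2) + (6k^2 + 8k + 2) = 2k^3 + 7k^2 + 7k + 4,
and 2·(k+1)^3 + (k+1)^2 − (k+1) + 2 = 2k^3 + 7k^2 + 7k + 4.
By induction, b_n = 2n^3 + n^2 − n + 2 for all n ≥ 0.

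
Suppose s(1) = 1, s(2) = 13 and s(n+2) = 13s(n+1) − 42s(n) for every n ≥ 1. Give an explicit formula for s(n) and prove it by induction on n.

Claim: s(n) = -6^n + 7^n.

Base cases: s(1) = 1 and -6^1 + 7^1 = 1; s(2) = 13 and -6^2 + 7^2 = 13.
Assume s(j) = -6^j + 7^j for all 1 ≤ j ≤ m, where m ≥ 2.
Then s(m+1) = 13s(m) − 42s(m−1) = 13·(-6^m + 7^m) − 42·(-6^{m−1} + 7^{m−1}) = -(13·6 − 42)6^{m−1} + (13·7 − 42)7^{m−1} = -36·6^{m−1} + 49·7^{m−1} = -6^{m+1} + 7^{m+1}.
Hence s(n) = -6^n + 7^n for every n ≥ 1, by strong induction.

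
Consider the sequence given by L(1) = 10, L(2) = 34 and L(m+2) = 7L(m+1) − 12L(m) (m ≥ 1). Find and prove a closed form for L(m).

Claim: L(m) = 4^m + 2·3^m.

Base cases: L(1) = 10 and 4^1 + 2·3^1 = 10; L(2) = 34 and 4^2 + 2·3^2 = 34.
Assume L(j) = 4^j + 2·3^j for all 1 ≤ j ≤ r, where r ≥ 2.
Then L(r+1) = 7L(r) − 12L(r−1) = 7·(4^r + 2·3^r) − 12·(4^{r−1} + 2·3^{r−1}) = (7·4 − 12)4^{r−1} + 2·(7·3 − 12)3^{r−1} = 16·4^{r−1} + 18·3^{r−1} = 4^{r+1} + 2·3^{r+1}.
Hence L(m) = 4^m + 2·3^m for every m ≥ 1, by strong induction.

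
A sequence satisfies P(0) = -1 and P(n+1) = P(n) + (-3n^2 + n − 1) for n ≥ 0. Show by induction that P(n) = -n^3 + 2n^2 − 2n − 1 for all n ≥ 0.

Base case: P(0) = -1, and -0^3 + 2·0^2 − 2·0 − 1 = -1.
Assume P(j) = -j^3 + 2j^2 − 2j − 1.
Then P(j+1) = P(j) + (-3j^2 + j − 1) = (-j^3 + 2j^2 − 2j − 1) + (-3j^2 + j − 1) = -j^3 − j^2 − j − 2,
and -(j+1)^3 + 2·(j+1)^2 − 2·(j+1) − 1 = -j^3 − j^2 − j − 2.
Hence P(n) = -n^3 + 2n^2 − 2n − 1 for every n ≥ 0, by induction.

P(n) = -n^3 + 2n^2 − 2n − 1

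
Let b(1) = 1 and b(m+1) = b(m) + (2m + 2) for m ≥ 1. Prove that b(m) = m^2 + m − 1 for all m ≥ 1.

Base case: b(1) = 1, and 1^2 + 1 − 1 = 1.
Assume b(j) = j^2 + j − 1.
Then b(j+1) = b(j) + (2j + 2) = (j^2 + j − 1) + (2j + 2) = j^2 + 3j + 1,
and (j+1)^2 + (j+1) − 1 = j^2 + 3j + 1.
By induction, b(m) = m^2 + m − 1 for all m ≥ 1.

b(m) = m^2 + m − 1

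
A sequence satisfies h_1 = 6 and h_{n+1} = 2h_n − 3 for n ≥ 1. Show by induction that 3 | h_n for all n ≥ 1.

Base case: h_1 = 6 = 3·2, so 3 | h_1.
Assume 3 | h_j, so h_j = 3t for some integer t.
Then h_{j+1} = 2h_j − 3 = 2·(3t) − 3 = 3(2t − 1), so 3 | h_{j+1}.
Hence 3 | h_n for every n ≥ 1, by induction.

3 | h_n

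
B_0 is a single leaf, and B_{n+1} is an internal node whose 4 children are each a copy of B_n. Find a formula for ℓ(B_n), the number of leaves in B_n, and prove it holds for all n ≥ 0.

Claim: ℓ(B_n) = 4^n.

Base case: ℓ(B_0) = 1, and 4^0 = 1.
Assume ℓ(B_j) = 4^j.
Then ℓ(B_{j+1}) = 4·ℓ(B_j) = 4·4^j = 4^{j+1}.
By induction, ℓ(B_n) = 4^n for all n ≥ 0.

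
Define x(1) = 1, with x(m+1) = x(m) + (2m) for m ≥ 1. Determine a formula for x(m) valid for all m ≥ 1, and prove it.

Claim: x(m) = m^2 − m + 1.

Base case: x(1) = 1, and 1^2 − 1 + 1 = 1.
Assume x(r) = r^2 − r + 1.
Then x(r+1) = x(r) + (2r) = (r^2 − r + 1) + (2r) = r^2 + r + 1,
and (r+1)^2 − (r+1) + 1 = r^2 + r + 1.
By induction, x(m) = m^2 − m + 1 for all m ≥ 1.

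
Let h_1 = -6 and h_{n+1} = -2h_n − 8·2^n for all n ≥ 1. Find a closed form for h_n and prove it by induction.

Claim: h_n = (-2)^n − 2·2^n.

Base case: h_1 = -6, and (-2)^1 − 2·2^1 = -2 − 4 = -6.
Assume h_r = (-2)^r − 2·2^r for some r ≥ 1.
Then h_{r+1} = -2h_r − 8·2^r = -2·((-2)^r − 2·2^r) − 8·2^r = (-2)^{r+1} + 4·2^r − 8·2^r = (-2)^{r+1} − 4·2^r = (-2)^{r+1} − 2·2^{r+1}.
By induction, h_n = (-2)^n − 2·2^n for all n ≥ 1.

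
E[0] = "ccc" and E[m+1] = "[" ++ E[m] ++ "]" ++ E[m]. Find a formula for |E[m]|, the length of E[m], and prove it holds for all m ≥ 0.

Claim: |E[m]| = 5·2^m − 2.

Base case: |E[0]| = 3, and 5·2^0 − 2 = 3.
Assume |E[r]| = 5·2^r − 2.
Then |E[r+1]| = 1 + |E[r]| + 1 + |E[r]| = 2|E[r]| + 2 = 2(5·2^r − 2) + 2 = 5·2^{r+1} − 4 + 2 = 5·2^{r+1} − 2.
Hence |E[m]| = 5·2^m − 2 for every m ≥ 0, by induction.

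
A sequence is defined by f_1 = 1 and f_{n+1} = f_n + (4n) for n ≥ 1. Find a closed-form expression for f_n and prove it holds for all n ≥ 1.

Claim: f_n = 2n^2 − 2n + 1.

Base case: f_1 = 1, and 2·1^2 − 2·1 + 1 = 1.
Assume f_m = 2m^2 − 2m + 1.
Then f_{m+1} = f_m + (4m) = (2m^2 − 2m + 1) + (4m) = 2m^2 + 2m + 1,
and 2·(m+1)^2 − 2·(m+1) + 1 = 2m^2 + 2m + 1.
This completes the inductive step, so f_n = 2n^2 − 2n + 1 for all n ≥ 1.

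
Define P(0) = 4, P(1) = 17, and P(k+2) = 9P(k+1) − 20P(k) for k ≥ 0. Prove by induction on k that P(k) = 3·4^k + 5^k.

Base cases: P(0) = 4 and 3·4^0 + 5^0 = 4; P(1) = 17 and 3·4^1 + 5^1 = 17.
Assume P(j) = 3·4^j + 5^j for all 0 ≤ j ≤ r, where r ≥ 1.
Then P(r+1) = 9P(r) − 20P(r−1) = 9·(3·4^r + 5^r) − 20·(3·4^{r−1} + 5^{r−1}) = 3·(9·4 − 20)4^{r−1} + (9·5 − 20)5^{r−1} = 48·4^{r−1} + 25·5^{r−1} = 3·4^{r+1} + 5^{r+1}.
This completes the inductive step, so P(k) = 3·4^k + 5^k for all k ≥ 0.

P(k) = 3·4^k + 5^k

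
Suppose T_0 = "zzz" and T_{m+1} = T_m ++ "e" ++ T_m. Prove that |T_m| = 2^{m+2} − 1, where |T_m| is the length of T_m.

Base case: |T_0| = 3, and 2^{0+2} − 1 = 3.
Assume |T_k| = 2^{k+2} − 1.
Then |T_{k+1}| = |T_k| + 1 + |T_k| = 2|T_k| + 1 = 2(2^{k+2} − 1) + 1 = 2^{k+3} − 2 + 1 = 2^{k+3} − 1.
So the formula holds for k+1, and by induction |T_m| = 2^{m+2} − 1 for all m ≥ 0.

|T_m| = 2^{m+2} − 1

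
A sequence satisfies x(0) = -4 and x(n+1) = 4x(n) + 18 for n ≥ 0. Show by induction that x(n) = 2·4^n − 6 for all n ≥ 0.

Base case: x(0) = -4, and 2·4^0 − 6 = 2 − 6 = -4.
Assume x(k) = 2·4^k − 6 for some k ≥ 0.
Then x(k+1) = 4x(k) + 18 = 4·(2·4^k − 6) + 18 = 8·4^k − 24 + 18 = 2·4^{k+1} − 6.
Hence x(n) = 2·4^n − 6 for every n ≥ 0, by induction.

x(n) = 2·4^n − 6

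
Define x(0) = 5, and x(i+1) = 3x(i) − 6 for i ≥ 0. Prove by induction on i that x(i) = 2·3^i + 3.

Base case: x(0) = 5, and 2·3^0 + 3 = 2 + 3 = 5.
Assume x(m) = 2·3^m + 3 for some m ≥ 0.
Then x(m+1) = 3x(m) − 6 = 3·(2·3^m + 3) − 6 = 6·3^m + 9 − 6 = 2·3^{m+1} + 3.
Hence x(i) = 2·3^i + 3 for every i ≥ 0, by induction.

x(i) = 2·3^i + 3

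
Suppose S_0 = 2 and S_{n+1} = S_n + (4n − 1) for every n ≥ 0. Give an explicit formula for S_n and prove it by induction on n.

Claim: S_n = 2n^2 − 3n + 2.

Base case: S_0 = 2, and 2·0^2 − 3·0 + 2 = 2.
Assume S_r = 2r^2 − 3r + 2.
Then S_{r+1} = S_r + (4r − 1) = (2r^2 − 3r + 2) + (4r − 1) = 2r^2 + r + 1,
and 2·(r+1)^2 − 3·(r+1) + 2 = 2r^2 + r + 1.
Hence S_n = 2n^2 − 3n + 2 for every n ≥ 0, by induction.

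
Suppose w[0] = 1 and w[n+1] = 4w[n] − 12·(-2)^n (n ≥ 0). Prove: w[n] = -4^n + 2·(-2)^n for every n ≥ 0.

Base case: w[0] = 1, and -4^0 + 2·(-2)^0 = -1 + 2 = 1.
Assume w[m] = -4^m + 2·(-2)^m for some m ≥ 0.
Then w[m+1] = 4w[m] − 12·(-2)^m = 4·(-4^m + 2·(-2)^m) − 12·(-2)^m = -4^{m+1} + 8·(-2)^m − 12·(-2)^m = -4^{m+1} − 4·(-2)^m = -4^{m+1} + 2·(-2)^{m+1}.
By induction, w[n] = -4^n + 2·(-2)^n for all n ≥ 0.

w[n] = -4^n + 2·(-2)^n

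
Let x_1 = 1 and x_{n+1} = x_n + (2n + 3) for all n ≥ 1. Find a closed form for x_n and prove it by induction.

Claim: x_n = n^2 + 2n − 2.

Base case: x_1 = 1, and 1^2 + 2·1 − 2 = 1.
Assume x_r = r^2 + 2r − 2.
Then x_{r+1} = x_r + (2r + 3) = (r^2 + 2r − 2) + (2r + 3) = r^2 + 4r + 1,
and (r+1)^2 + 2·(r+1) − 2 = r^2 + 4r + 1.
This completes the inductive step, so x_n = n^2 + 2n − 2 for all n ≥ 1.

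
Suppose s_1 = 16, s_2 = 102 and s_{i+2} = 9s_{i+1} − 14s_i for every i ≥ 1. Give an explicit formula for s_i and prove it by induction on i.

Claim: s_i = 2^i + 2·7^i.

Base cases: s_1 = 16 and 2^1 + 2·7^1 = 16; s_2 = 102 and 2^2 + 2·7^2 = 102.
Assume s_j = 2^j + 2·7^j for all 1 ≤ j ≤ m, where m ≥ 2.
Then s_{m+1} = 9s_m − 14s_{m−1} = 9·(2^m + 2·7^m) − 14·(2^{m−1} + 2·7^{m−1}) = (9·2 − 14)2^{m−1} + 2·(9·7 − 14)7^{m−1} = 4·2^{m−1} + 98·7^{m−1} = 2^{m+1} + 2·7^{m+1}.
By strong induction, s_i = 2^i + 2·7^i for all i ≥ 1.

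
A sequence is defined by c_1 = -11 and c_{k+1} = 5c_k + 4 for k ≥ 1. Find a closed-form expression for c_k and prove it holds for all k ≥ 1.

Claim: c_k = -2·5^k − 1.

Base case: c_1 = -11, and -2·5^1 − 1 = -10 − 1 = -11.
Assume c_m = -2·5^m − 1 for some m ≥ 1.
Then c_{m+1} = 5c_m + 4 = 5·(-2·5^m − 1) + 4 = -10·5^m − 5 + 4 = -2·5^{m+1} − 1.
This completes the inductive step, so c_k = -2·5^k − 1 for all k ≥ 1.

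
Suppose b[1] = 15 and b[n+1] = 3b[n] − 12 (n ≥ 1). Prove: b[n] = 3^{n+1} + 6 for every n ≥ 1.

Base case: b[1] = 15, and 3^{1+1} + 6 = 9 + 6 = 15.
Assume b[r] = 3^{r+1} + 6 for some r ≥ 1.
Then b[r+1] = 3b[r] − 12 = 3·(3^{r+1} + 6) − 12 = 3^{r+2} + 18 − 12 = 3^{r+2} + 6.
Hence b[n] = 3^{n+1} + 6 for every n ≥ 1, by induction.

b[n] = 3^{n+1} + 6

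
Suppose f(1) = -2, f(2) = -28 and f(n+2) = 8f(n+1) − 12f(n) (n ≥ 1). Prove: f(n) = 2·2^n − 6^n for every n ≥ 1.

Base cases: f(1) = -2 and 2·2^1 − 6^1 = -2; f(2) = -28 and 2·2^2 − 6^2 = -28.
Assume f(i) = 2·2^i − 6^i for all 1 ≤ i ≤ j, where j ≥ 2.
Then f(j+1) = 8f(j) − 12f(j−1) = 8·(2·2^j − 6^j) − 12·(2·2^{j−1} − 6^{j−1}) = 2·(8·2 − 12)2^{j−1} − (8·6 − 12)6^{j−1} = 8·2^{j−1} − 36·6^{j−1} = 2·2^{j+1} − 6^{j+1}.
By strong induction, f(n) = 2·2^n − 6^n for all n ≥ 1.

f(n) = 2·2^n − 6^n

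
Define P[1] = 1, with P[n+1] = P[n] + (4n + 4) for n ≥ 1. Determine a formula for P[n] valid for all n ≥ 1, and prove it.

Claim: P[n] = 2n^2 + 2n − 3.

Base case: P[1] = 1, and 2·1^2 + 2·1 − 3 = 1.
Assume P[r] = 2r^2 + 2r − 3.
Then P[r+1] = P[r] + (4r + 4) = (2r^2 + 2r − 3) + (4r + 4) = 2r^2 + 6r + 1,
and 2·(r+1)^2 + 2·(r+1) − 3 = 2r^2 + 6r + 1.
This completes the inductive step, so P[n] = 2n^2 + 2n − 3 for all n ≥ 1.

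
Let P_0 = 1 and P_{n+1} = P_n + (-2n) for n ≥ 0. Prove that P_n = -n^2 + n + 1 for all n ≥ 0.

Base case: P_0 = 1, and -0^2 + 0 + 1 = 1.
Assume P_k = -k^2 + k + 1.
Then P_{k+1} = P_k + (-2k) = (-k^2 + k + 1) + (-2k) = -k^2 − k + 1,
and -(k+1)^2 + (k+1) + 1 = -k^2 − k + 1.
Hence P_n = -n^2 + n + 1 for every n ≥ 0, by induction.

P_n = -n^2 + n + 1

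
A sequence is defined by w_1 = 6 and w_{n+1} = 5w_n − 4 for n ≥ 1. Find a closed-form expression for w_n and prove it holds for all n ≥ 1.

Claim: w_n = 5^n + 1.

Base case: w_1 = 6, and 5^1 + 1 = 5 + 1 = 6.
Assume w_m = 5^m + 1 for some m ≥ 1.
Then w_{m+1} = 5w_m − 4 = 5·(5^m + 1) − 4 = 5^{m+1} + 5 − 4 = 5^{m+1} + 1.
Hence w_n = 5^n + 1 for every n ≥ 1, by induction.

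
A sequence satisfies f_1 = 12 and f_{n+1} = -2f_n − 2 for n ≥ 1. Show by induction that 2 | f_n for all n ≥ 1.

Base case: f_1 = 12 = 2·6, so 2 | f_1.
Assume 2 | f_m, so f_m = 2t for some integer t.
Then f_{m+1} = -2f_m − 2 = -2·(2t) − 2 = 2(-2t − 1), so 2 | f_{m+1}.
So the property holds for m+1, and by induction 2 | f_n for all n ≥ 1.

2 | f_n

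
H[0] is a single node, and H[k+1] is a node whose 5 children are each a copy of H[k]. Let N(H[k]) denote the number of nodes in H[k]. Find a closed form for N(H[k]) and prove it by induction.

Claim: N(H[k]) = (5^{k+1} − 1)/4.

Base case: N(H[0]) = 1, and (5^{0+1} − 1)/4 = 1.
Assume N(H[m]) = (5^{m+1} − 1)/4.
Then N(H[m+1]) = 1 + 5N(H[m]) = 1 + 5·(5^{m+1} − 1)/4 = 1 + (5^{m+2} − 5)/4 = (4 + 5^{m+2} − 5)/4 = (5^{m+2} − 1)/4.
This completes the inductive step, so N(H[k]) = (5^{k+1} − 1)/4 for all k ≥ 0.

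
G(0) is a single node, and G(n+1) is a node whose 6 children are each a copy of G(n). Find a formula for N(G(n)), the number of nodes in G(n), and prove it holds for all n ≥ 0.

Claim: N(G(n)) = (6^{n+1} − 1)/5.

Base case: N(G(0)) = 1, and (6^{0+1} − 1)/5 = 1.
Assume N(G(j)) = (6^{j+1} − 1)/5.
Then N(G(j+1)) = 1 + 6N(G(j)) = 1 + 6·(6^{j+1} − 1)/5 = 1 + (6^{j+2} − 6)/5 = (5 + 6^{j+2} − 6)/5 = (6^{j+2} − 1)/5.
This completes the inductive step, so N(G(n)) = (6^{n+1} − 1)/5 for all n ≥ 0.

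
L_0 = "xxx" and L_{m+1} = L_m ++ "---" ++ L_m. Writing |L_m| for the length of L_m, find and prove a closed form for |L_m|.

Claim: |L_m| = 6·2^m − 3.

Base case: |L_0| = 3, and 6·2^0 − 3 = 3.
Assume |L_j| = 6·2^j − 3.
Then |L_{j+1}| = |L_j| + 3 + |L_j| = 2|L_j| + 3 = 2(6·2^j − 3) + 3 = 6·2^{j+1} − 6 + 3 = 6·2^{j+1} − 3.
This completes the inductive step, so |L_m| = 6·2^m − 3 for all m ≥ 0.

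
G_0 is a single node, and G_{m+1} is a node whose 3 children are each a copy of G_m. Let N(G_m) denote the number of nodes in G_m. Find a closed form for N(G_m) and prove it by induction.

Claim: N(G_m) = (3^{m+1} − 1)/2.

Base case: N(G_0) = 1, and (3^{0+1} − 1)/2 = 1.
Assume N(G_k) = (3^{k+1} − 1)/2.
Then N(G_{k+1}) = 1 + 3N(G_k) = 1 + 3·(3^{k+1} − 1)/2 = 1 + (3^{k+2} − 3)/2 = (2 + 3^{k+2} − 3)/2 = (3^{k+2} − 1)/2.
This completes the inductive step, so N(G_m) = (3^{m+1} − 1)/2 for all m ≥ 0.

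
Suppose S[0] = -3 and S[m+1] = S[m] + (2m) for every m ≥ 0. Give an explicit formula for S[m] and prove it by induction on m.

Claim: S[m] = m^2 − m − 3.

Base case: S[0] = -3, and 0^2 − 0 − 3 = -3.
Assume S[k] = k^2 − k − 3.
Then S[k+1] = S[k] + (2k) = (k^2 − k − 3) + (2k) = k^2 + k − 3,
and (k+1)^2 − (k+1) − 3 = k^2 + k − 3.
By induction, S[m] = m^2 − m − 3 for all m ≥ 0.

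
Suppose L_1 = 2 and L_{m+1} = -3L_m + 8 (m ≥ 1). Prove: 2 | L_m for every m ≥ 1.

Base case: L_1 = 2 = 2·1, so 2 | L_1.
Assume 2 | L_k, so L_k = 2t for some integer t.
Then L_{k+1} = -3L_k + 8 = -3·(2t) + 8 = 2(-3t + 4), so 2 | L_{k+1}.
This completes the inductive step, so 2 | L_m for all m ≥ 1.

2 | L_m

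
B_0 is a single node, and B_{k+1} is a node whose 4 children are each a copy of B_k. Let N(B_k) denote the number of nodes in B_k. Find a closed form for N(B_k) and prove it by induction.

Claim: N(B_k) = (4^{k+1} − 1)/3.

Base case: N(B_0) = 1, and (4^{0+1} − 1)/3 = 1.
Assume N(B_m) = (4^{m+1} − 1)/3.
Then N(B_{m+1}) = 1 + 4N(B_m) = 1 + 4·(4^{m+1} − 1)/3 = 1 + (4^{m+2} − 4)/3 = (3 + 4^{m+2} − 4)/3 = (4^{m+2} − 1)/3.
So the formula holds for m+1, and by induction N(B_k) = (4^{k+1} − 1)/3 for all k ≥ 0.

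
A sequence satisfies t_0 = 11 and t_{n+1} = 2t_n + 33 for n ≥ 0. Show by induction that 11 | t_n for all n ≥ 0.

Base case: t_0 = 11 = 11·1, so 11 | t_0.
Assume 11 | t_m, so t_m = 11s for some integer s.
Then t_{m+1} = 2t_m + 33 = 2·(11s) + 33 = 11(2s + 3), so 11 | t_{m+1}.
So the property holds for m+1, and by induction 11 | t_n for all n ≥ 0.

11 | t_n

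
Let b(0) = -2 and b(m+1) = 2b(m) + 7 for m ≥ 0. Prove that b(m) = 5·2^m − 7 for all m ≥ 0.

Base case: b(0) = -2, and 5·2^0 − 7 = 5 − 7 = -2.
Assume b(r) = 5·2^r − 7 for some r ≥ 0.
Then b(r+1) = 2b(r) + 7 = 2·(5·2^r − 7) + 7 = 10·2^r − 14 + 7 = 5·2^{r+1} − 7.
So the formula holds for r+1, and by induction b(m) = 5·2^m − 7 for all m ≥ 0.

b(m) = 5·2^m − 7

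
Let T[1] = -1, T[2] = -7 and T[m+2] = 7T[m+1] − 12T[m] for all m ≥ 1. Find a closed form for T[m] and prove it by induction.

Claim: T[m] = 3^m − 4^m.

Base cases: T[1] = -1 and 3^1 − 4^1 = -1; T[2] = -7 and 3^2 − 4^2 = -7.
Assume T[j] = 3^j − 4^j for all 1 ≤ j ≤ k, where k ≥ 2.
Then T[k+1] = 7T[k] − 12T[k−1] = 7·(3^k − 4^k) − 12·(3^{k−1} − 4^{k−1}) = (7·3 − 12)3^{k−1} − (7·4 − 12)4^{k−1} = 9·3^{k−1} − 16·4^{k−1} = 3^{k+1} − 4^{k+1}.
By strong induction, T[m] = 3^m − 4^m for all m ≥ 1.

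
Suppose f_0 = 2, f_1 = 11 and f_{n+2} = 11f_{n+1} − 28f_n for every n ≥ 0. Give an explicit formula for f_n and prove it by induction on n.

Claim: f_n = 4^n + 7^n.

Base cases: f_0 = 2 and 4^0 + 7^0 = 2; f_1 = 11 and 4^1 + 7^1 = 11.
Assume f_j = 4^j + 7^j for all 0 ≤ j ≤ k, where k ≥ 1.
Then f_{k+1} = 11f_k − 28f_{k−1} = 11·(4^k + 7^k) − 28·(4^{k−1} + 7^{k−1}) = (11·4 − 28)4^{k−1} + (11·7 − 28)7^{k−1} = 16·4^{k−1} + 49·7^{k−1} = 4^{k+1} + 7^{k+1}.
By strong induction, f_n = 4^n + 7^n for all n ≥ 0.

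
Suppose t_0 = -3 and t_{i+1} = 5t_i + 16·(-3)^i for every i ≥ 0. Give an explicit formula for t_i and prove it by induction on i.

Claim: t_i = -5^i − 2·(-3)^i.

Base case: t_0 = -3, and -5^0 − 2·(-3)^0 = -1 − 2 = -3.
Assume t_j = -5^j − 2·(-3)^j for some j ≥ 0.
Then t_{j+1} = 5t_j + 16·(-3)^j = 5·(-5^j − 2·(-3)^j) + 16·(-3)^j = -5^{j+1} − 10·(-3)^j + 16·(-3)^j = -5^{j+1} + 6·(-3)^j = -5^{j+1} − 2·(-3)^{j+1}.
By induction, t_i = -5^i − 2·(-3)^i for all i ≥ 0.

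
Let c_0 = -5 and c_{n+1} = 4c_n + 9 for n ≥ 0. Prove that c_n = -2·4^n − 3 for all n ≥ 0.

Base case: c_0 = -5, and -2·4^0 − 3 = -2 − 3 = -5.
Assume c_j = -2·4^j − 3 for some j ≥ 0.
Then c_{j+1} = 4c_j + 9 = 4·(-2·4^j − 3) + 9 = -8·4^j − 12 + 9 = -2·4^{j+1} − 3.
Hence c_n = -2·4^n − 3 for every n ≥ 0, by induction.

c_n = -2·4^n − 3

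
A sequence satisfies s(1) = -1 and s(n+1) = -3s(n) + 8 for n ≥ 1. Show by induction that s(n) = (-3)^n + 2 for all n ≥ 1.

Base case: s(1) = -1, and (-3)^1 + 2 = -3 + 2 = -1.
Assume s(k) = (-3)^k + 2 for some k ≥ 1.
Then s(k+1) = -3s(k) + 8 = -3·((-3)^k + 2) + 8 = -3·(-3)^k − 6 + 8 = (-3)^{k+1} + 2.
So the formula holds for k+1, and by induction s(n) = (-3)^n + 2 for all n ≥ 1.

s(n) = (-3)^n + 2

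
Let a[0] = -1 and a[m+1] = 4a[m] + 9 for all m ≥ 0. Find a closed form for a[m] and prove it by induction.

Claim: a[m] = 2·4^m − 3.

Base case: a[0] = -1, and 2·4^0 − 3 = 2 − 3 = -1.
Assume a[r] = 2·4^r − 3 for some r ≥ 0.
Then a[r+1] = 4a[r] + 9 = 4·(2·4^r − 3) + 9 = 8·4^r − 12 + 9 = 2·4^{r+1} − 3.
By induction, a[m] = 2·4^m − 3 for all m ≥ 0.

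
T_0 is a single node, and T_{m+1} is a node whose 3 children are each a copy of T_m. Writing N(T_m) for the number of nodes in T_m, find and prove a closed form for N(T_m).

Claim: N(T_m) = (3^{m+1} − 1)/2.

Base case: N(T_0) = 1, and (3^{0+1} − 1)/2 = 1.
Assume N(T_r) = (3^{r+1} − 1)/2.
Then N(T_{r+1}) = 1 + 3N(T_r) = 1 + 3·(3^{r+1} − 1)/2 = 1 + (3^{r+2} − 3)/2 = (2 + 3^{r+2} − 3)/2 = (3^{r+2} − 1)/2.
By induction, N(T_m) = (3^{m+1} − 1)/2 for all m ≥ 0.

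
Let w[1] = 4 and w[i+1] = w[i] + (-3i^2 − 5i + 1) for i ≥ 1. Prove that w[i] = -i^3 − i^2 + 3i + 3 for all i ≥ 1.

Base case: w[1] = 4, and -1^3 − 1^2 + 3·1 + 3 = 4.
Assume w[m] = -m^3 − m^2 + 3m + 3.
Then w[m+1] = w[m] + (-3m^2 − 5m + 1) = (-m^3 − m^2 + 3m + 3) + (-3m^2 − 5m + 1) = -m^3 − 4m^2 − 2m + 4,
and -(m+1)^3 − (m+1)^2 + 3·(m+1) + 3 = -m^3 − 4m^2 − 2m + 4.
This completes the inductive step, so w[i] = -i^3 − i^2 + 3i + 3 for all i ≥ 1.

w[i] = -i^3 − i^2 + 3i + 3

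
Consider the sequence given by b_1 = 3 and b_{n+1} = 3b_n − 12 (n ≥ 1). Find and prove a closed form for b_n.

Claim: b_n = -3^n + 6.

Base case: b_1 = 3, and -3^1 + 6 = -3 + 6 = 3.
Assume b_m = -3^m + 6 for some m ≥ 1.
Then b_{m+1} = 3b_m − 12 = 3·(-3^m + 6) − 12 = -3^{m+1} + 18 − 12 = -3^{m+1} + 6.
By induction, b_n = -3^n + 6 for all n ≥ 1.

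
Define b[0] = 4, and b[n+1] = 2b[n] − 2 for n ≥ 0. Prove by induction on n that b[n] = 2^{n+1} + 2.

Base case: b[0] = 4, and 2^{0+1} + 2 = 2 + 2 = 4.
Assume b[r] = 2^{r+1} + 2 for some r ≥ 0.
Then b[r+1] = 2b[r] − 2 = 2·(2^{r+1} + 2) − 2 = 2^{r+2} + 4 − 2 = 2^{r+2} + 2.
By induction, b[n] = 2^{n+1} + 2 for all n ≥ 0.

b[n] = 2^{n+1} + 2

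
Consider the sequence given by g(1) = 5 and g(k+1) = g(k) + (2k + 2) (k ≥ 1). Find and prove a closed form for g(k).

Claim: g(k) = k^2 + k + 3.

Base case: g(1) = 5, and 1^2 + 1 + 3 = 5.
Assume g(m) = m^2 + m + 3.
Then g(m+1) = g(m) + (2m + 2) = (m^2 + m + 3) + (2m + 2) = m^2 + 3m + 5,
and (m+1)^2 + (m+1) + 3 = m^2 + 3m + 5.
Hence g(k) = k^2 + k + 3 for every k ≥ 1, by induction.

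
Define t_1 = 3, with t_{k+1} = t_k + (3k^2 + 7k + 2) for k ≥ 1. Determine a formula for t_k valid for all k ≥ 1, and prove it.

Claim: t_k = k^3 + 2k^2 − k + 1.

Base case: t_1 = 3, and 1^3 + 2·1^2 − 1 + 1 = 3.
Assume t_r = r^3 + 2r^2 − r + 1.
Then t_{r+1} = t_r + (3r^2 + 7r + 2) = (r^3 + 2r^2 − r + 1) + (3r^2 + 7r + 2) = r^3 + 5r^2 + 6r + 3,
and (r+1)^3 + 2·(r+1)^2 − (r+1) + 1 = r^3 + 5r^2 + 6r + 3.
This completes the inductive step, so t_k = k^3 + 2k^2 − k + 1 for all k ≥ 1.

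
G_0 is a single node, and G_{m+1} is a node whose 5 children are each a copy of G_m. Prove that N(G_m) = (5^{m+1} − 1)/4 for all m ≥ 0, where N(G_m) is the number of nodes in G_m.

Base case: N(G_0) = 1, and (5^{0+1} − 1)/4 = 1.
Assume N(G_r) = (5^{r+1} − 1)/4.
Then N(G_{r+1}) = 1 + 5N(G_r) = 1 + 5·(5^{r+1} − 1)/4 = 1 + (5^{r+2} − 5)/4 = (4 + 5^{r+2} − 5)/4 = (5^{r+2} − 1)/4.
Hence N(G_m) = (5^{m+1} − 1)/4 for every m ≥ 0, by induction.

N(G_m) = (5^{m+1} − 1)/4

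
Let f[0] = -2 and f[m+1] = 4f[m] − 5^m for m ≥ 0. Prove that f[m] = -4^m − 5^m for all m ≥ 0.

Base case: f[0] = -2, and -4^0 − 5^0 = -1 − 1 = -2.
Assume f[k] = -4^k − 5^k for some k ≥ 0.
Then f[k+1] = 4f[k] − 5^k = 4·(-4^k − 5^k) − 5^k = -4^{k+1} − 4·5^k − 5^k = -4^{k+1} − 5·5^k = -4^{k+1} − 5^{k+1}.
Hence f[m] = -4^m − 5^m for every m ≥ 0, by induction.

f[m] = -4^m − 5^m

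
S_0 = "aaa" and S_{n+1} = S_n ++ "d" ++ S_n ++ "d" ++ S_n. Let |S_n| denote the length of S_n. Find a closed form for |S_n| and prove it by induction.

Claim: |S_n| = 4·3^n − 1.

Base case: |S_0| = 3, and 4·3^0 − 1 = 3.
Assume |S_j| = 4·3^j − 1.
Then |S_{j+1}| = 3|S_j| + 2 = 3(4·3^j − 1) + 2 = 4·3^{j+1} − 3 + 2 = 4·3^{j+1} − 1.
By induction, |S_n| = 4·3^n − 1 for all n ≥ 0.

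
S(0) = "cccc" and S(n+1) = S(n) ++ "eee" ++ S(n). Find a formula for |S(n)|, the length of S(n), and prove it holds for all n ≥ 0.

Claim: |S(n)| = 7·2^n − 3.

Base case: |S(0)| = 4, and 7·2^0 − 3 = 4.
Assume |S(j)| = 7·2^j − 3.
Then |S(j+1)| = |S(j)| + 3 + |S(j)| = 2|S(j)| + 3 = 2(7·2^j − 3) + 3 = 7·2^{j+1} − 6 + 3 = 7·2^{j+1} − 3.
By induction, |S(n)| = 7·2^n − 3 for all n ≥ 0.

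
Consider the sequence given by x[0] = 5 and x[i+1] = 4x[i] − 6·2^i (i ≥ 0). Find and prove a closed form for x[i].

Claim: x[i] = 2·4^i + 3·2^i.

Base case: x[0] = 5, and 2·4^0 + 3·2^0 = 2 + 3 = 5.
Assume x[k] = 2·4^k + 3·2^k for some k ≥ 0.
Then x[k+1] = 4x[k] − 6·2^k = 4·(2·4^k + 3·2^k) − 6·2^k = 2·4^{k+1} + 12·2^k − 6·2^k = 2·4^{k+1} + 6·2^k = 2·4^{k+1} + 3·2^{k+1}.
This completes the inductive step, so x[i] = 2·4^i + 3·2^i for all i ≥ 0.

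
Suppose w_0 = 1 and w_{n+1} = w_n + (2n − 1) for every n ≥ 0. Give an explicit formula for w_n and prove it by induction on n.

Claim: w_n = n^2 − 2n + 1.

Base case: w_0 = 1, and 0^2 − 2·0 + 1 = 1.
Assume w_j = j^2 − 2j + 1.
Then w_{j+1} = w_j + (2j − 1) = (j^2 − 2j + 1) + (2j − 1) = j^2,
and (j+1)^2 − 2·(j+1) + 1 = j^2.
Hence w_n = n^2 − 2n + 1 for every n ≥ 0, by induction.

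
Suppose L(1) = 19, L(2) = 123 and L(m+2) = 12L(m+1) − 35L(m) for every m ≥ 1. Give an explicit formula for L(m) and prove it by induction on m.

Claim: L(m) = 2·7^m + 5^m.

Base cases: L(1) = 19 and 2·7^1 + 5^1 = 19; L(2) = 123 and 2·7^2 + 5^2 = 123.
Assume L(i) = 2·7^i + 5^i for all 1 ≤ i ≤ j, where j ≥ 2.
Then L(j+1) = 12L(j) − 35L(j−1) = 12·(2·7^j + 5^j) − 35·(2·7^{j−1} + 5^{j−1}) = 2·(12·7 − 35)7^{j−1} + (12·5 − 35)5^{j−1} = 98·7^{j−1} + 25·5^{j−1} = 2·7^{j+1} + 5^{j+1}.
By strong induction, L(m) = 2·7^m + 5^m for all m ≥ 1.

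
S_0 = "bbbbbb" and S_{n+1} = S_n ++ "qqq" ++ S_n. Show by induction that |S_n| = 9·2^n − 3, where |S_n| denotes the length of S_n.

Base case: |S_0| = 6, and 9·2^0 − 3 = 6.
Assume |S_k| = 9·2^k − 3.
Then |S_{k+1}| = |S_k| + 3 + |S_k| = 2|S_k| + 3 = 2(9·2^k − 3) + 3 = 9·2^{k+1} − 6 + 3 = 9·2^{k+1} − 3.
By induction, |S_n| = 9·2^n − 3 for all n ≥ 0.

|S_n| = 9·2^n − 3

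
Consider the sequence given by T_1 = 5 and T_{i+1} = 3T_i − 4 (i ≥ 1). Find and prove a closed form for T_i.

Claim: T_i = 3^i + 2.

Base case: T_1 = 5, and 3^1 + 2 = 3 + 2 = 5.
Assume T_m = 3^m + 2 for some m ≥ 1.
Then T_{m+1} = 3T_m − 4 = 3·(3^m + 2) − 4 = 3^{m+1} + 6 − 4 = 3^{m+1} + 2.
Hence T_i = 3^i + 2 for every i ≥ 1, by induction.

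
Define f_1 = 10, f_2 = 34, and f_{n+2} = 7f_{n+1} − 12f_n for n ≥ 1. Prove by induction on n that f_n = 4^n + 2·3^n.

Base cases: f_1 = 10 and 4^1 + 2·3^1 = 10; f_2 = 34 and 4^2 + 2·3^2 = 34.
Assume f_j = 4^j + 2·3^j for all 1 ≤ j ≤ r, where r ≥ 2.
Then f_{r+1} = 7f_r − 12f_{r−1} = 7·(4^r + 2·3^r) − 12·(4^{r−1} + 2·3^{r−1}) = (7·4 − 12)4^{r−1} + 2·(7·3 − 12)3^{r−1} = 16·4^{r−1} + 18·3^{r−1} = 4^{r+1} + 2·3^{r+1}.
By strong induction, f_n = 4^n + 2·3^n for all n ≥ 1.

f_n = 4^n + 2·3^n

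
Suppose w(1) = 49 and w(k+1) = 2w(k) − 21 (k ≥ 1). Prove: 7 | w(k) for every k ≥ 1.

Base case: w(1) = 49 = 7·7, so 7 | w(1).
Assume 7 | w(r), so w(r) = 7t for some integer t.
Then w(r+1) = 2w(r) − 21 = 2·(7t) − 21 = 7(2t − 3), so 7 | w(r+1).
This completes the inductive step, so 7 | w(k) for all k ≥ 1.

7 | w(k)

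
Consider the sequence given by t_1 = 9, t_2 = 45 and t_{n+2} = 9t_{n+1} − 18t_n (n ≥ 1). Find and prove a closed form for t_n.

Claim: t_n = 3^n + 6^n.

Base cases: t_1 = 9 and 3^1 + 6^1 = 9; t_2 = 45 and 3^2 + 6^2 = 45.
Assume t_i = 3^i + 6^i for all 1 ≤ i ≤ j, where j ≥ 2.
Then t_{j+1} = 9t_j − 18t_{j−1} = 9·(3^j + 6^j) − 18·(3^{j−1} + 6^{j−1}) = (9·3 − 18)3^{j−1} + (9·6 − 18)6^{j−1} = 9·3^{j−1} + 36·6^{j−1} = 3^{j+1} + 6^{j+1}.
So the formula holds for j+1, and by strong induction t_n = 3^n + 6^n for all n ≥ 1.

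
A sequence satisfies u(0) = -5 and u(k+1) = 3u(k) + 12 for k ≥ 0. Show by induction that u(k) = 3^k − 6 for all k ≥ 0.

Base case: u(0) = -5, and 3^0 − 6 = 1 − 6 = -5.
Assume u(r) = 3^r − 6 for some r ≥ 0.
Then u(r+1) = 3u(r) + 12 = 3·(3^r − 6) + 12 = 3^{r+1} − 18 + 12 = 3^{r+1} − 6.
This completes the inductive step, so u(k) = 3^k − 6 for all k ≥ 0.

u(k) = 3^k − 6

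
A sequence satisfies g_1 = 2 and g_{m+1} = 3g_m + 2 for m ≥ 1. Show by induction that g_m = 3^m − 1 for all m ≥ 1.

Base case: g_1 = 2, and 3^1 − 1 = 3 − 1 = 2.
Assume g_r = 3^r − 1 for some r ≥ 1.
Then g_{r+1} = 3g_r + 2 = 3·(3^r − 1) + 2 = 3^{r+1} − 3 + 2 = 3^{r+1} − 1.
So the formula holds for r+1, and by induction g_m = 3^m − 1 for all m ≥ 1.

g_m = 3^m − 1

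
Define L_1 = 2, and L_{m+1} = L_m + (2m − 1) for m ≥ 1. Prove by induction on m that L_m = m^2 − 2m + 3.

Base case: L_1 = 2, and 1^2 − 2·1 + 3 = 2.
Assume L_k = k^2 − 2k + 3.
Then L_{k+1} = L_k + (2k − 1) = (k^2 − 2k + 3) + (2k − 1) = k^2 + 2,
and (k+1)^2 − 2·(k+1) + 3 = k^2 + 2.
This completes the inductive step, so L_m = m^2 − 2m + 3 for all m ≥ 1.

L_m = m^2 − 2m + 3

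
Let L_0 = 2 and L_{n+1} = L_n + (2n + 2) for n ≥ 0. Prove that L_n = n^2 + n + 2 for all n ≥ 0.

Base case: L_0 = 2, and 0^2 + 0 + 2 = 2.
Assume L_r = r^2 + r + 2.
Then L_{r+1} = L_r + (2r + 2) = (r^2 + r + 2) + (2r + 2) = r^2 + 3r + 4,
and (r+1)^2 + (r+1) + 2 = r^2 + 3r + 4.
Hence L_n = n^2 + n + 2 for every n ≥ 0, by induction.

L_n = n^2 + n + 2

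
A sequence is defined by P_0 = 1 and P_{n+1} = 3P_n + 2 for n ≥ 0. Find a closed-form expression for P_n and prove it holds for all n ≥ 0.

Claim: P_n = 2·3^n − 1.

Base case: P_0 = 1, and 2·3^0 − 1 = 2 − 1 = 1.
Assume P_k = 2·3^k − 1 for some k ≥ 0.
Then P_{k+1} = 3P_k + 2 = 3·(2·3^k − 1) + 2 = 6·3^k − 3 + 2 = 2·3^{k+1} − 1.
So the formula holds for k+1, and by induction P_n = 2·3^n − 1 for all n ≥ 0.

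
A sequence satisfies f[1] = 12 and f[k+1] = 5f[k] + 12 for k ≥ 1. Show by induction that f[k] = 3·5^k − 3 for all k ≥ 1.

Base case: f[1] = 12, and 3·5^1 − 3 = 15 − 3 = 12.
Assume f[r] = 3·5^r − 3 for some r ≥ 1.
Then f[r+1] = 5f[r] + 12 = 5·(3·5^r − 3) + 12 = 15·5^r − 15 + 12 = 3·5^{r+1} − 3.
So the formula holds for r+1, and by induction f[k] = 3·5^k − 3 for all k ≥ 1.

f[k] = 3·5^k − 3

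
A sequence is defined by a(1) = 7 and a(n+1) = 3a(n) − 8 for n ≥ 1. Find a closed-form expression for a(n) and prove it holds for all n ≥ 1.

Claim: a(n) = 3^n + 4.

Base case: a(1) = 7, and 3^1 + 4 = 3 + 4 = 7.
Assume a(m) = 3^m + 4 for some m ≥ 1.
Then a(m+1) = 3a(m) − 8 = 3·(3^m + 4) − 8 = 3^{m+1} + 12 − 8 = 3^{m+1} + 4.
Hence a(n) = 3^n + 4 for every n ≥ 1, by induction.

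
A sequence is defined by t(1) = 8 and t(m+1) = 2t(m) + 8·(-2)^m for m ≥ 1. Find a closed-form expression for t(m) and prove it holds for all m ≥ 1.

Claim: t(m) = 2·2^m − 2·(-2)^m.

Base case: t(1) = 8, and 2·2^1 − 2·(-2)^1 = 4 + 4 = 8.
Assume t(k) = 2·2^k − 2·(-2)^k for some k ≥ 1.
Then t(k+1) = 2t(k) + 8·(-2)^k = 2·(2·2^k − 2·(-2)^k) + 8·(-2)^k = 2·2^{k+1} − 4·(-2)^k + 8·(-2)^k = 2·2^{k+1} + 4·(-2)^k = 2·2^{k+1} − 2·(-2)^{k+1}.
So the formula holds for k+1, and by induction t(m) = 2·2^m − 2·(-2)^m for all m ≥ 1.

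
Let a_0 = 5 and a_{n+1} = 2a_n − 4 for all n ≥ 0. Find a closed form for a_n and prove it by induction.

Claim: a_n = 2^n + 4.

Base case: a_0 = 5, and 2^0 + 4 = 1 + 4 = 5.
Assume a_r = 2^r + 4 for some r ≥ 0.
Then a_{r+1} = 2a_r − 4 = 2·(2^r + 4) − 4 = 2^{r+1} + 8 − 4 = 2^{r+1} + 4.
This completes the inductive step, so a_n = 2^n + 4 for all n ≥ 0.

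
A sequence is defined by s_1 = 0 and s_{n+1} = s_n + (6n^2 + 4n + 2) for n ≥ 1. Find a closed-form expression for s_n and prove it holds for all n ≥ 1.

Claim: s_n = 2n^3 − n^2 + n − 2.

Base case: s_1 = 0, and 2·1^3 − 1^2 + 1 − 2 = 0.
Assume s_r = 2r^3 − r^2 + r − 2.
Then s_{r+1} = s_r + (6r^2 + 4r + 2) = (2r^3 − r^2 + r − 2) + (6r^2 + 4r + 2) = 2r^3 + 5r^2 + 5r,
and 2·(r+1)^3 − (r+1)^2 + (r+1) − 2 = 2r^3 + 5r^2 + 5r.
By induction, s_n = 2n^3 − n^2 + n − 2 for all n ≥ 1.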